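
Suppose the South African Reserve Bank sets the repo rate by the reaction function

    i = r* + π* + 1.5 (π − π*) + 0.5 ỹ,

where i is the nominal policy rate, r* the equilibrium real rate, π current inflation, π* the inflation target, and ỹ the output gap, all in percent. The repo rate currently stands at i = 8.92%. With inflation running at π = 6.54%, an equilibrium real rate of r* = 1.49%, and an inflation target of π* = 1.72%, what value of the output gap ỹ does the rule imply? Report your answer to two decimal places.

0.5 ỹ = 8.92 − 1.49 − 1.72 − 1.5 × (6.54 − 1.72) = -1.52
ỹ = -1.52 / 0.5 = -3.04

-3.04%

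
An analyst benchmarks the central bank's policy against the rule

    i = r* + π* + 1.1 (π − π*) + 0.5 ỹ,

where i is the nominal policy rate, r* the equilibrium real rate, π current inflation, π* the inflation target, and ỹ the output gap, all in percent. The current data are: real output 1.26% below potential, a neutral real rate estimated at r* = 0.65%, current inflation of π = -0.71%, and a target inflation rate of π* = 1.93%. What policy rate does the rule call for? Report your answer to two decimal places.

Output 1.26% below potential → ỹ = -1.26.
i = 0.65 + 1.93 + 1.1 × (-0.71 − 1.93) + 0.5 × (-1.26)
   = 0.65 + 1.93 − 2.904 − 0.63 = -0.95

-0.95%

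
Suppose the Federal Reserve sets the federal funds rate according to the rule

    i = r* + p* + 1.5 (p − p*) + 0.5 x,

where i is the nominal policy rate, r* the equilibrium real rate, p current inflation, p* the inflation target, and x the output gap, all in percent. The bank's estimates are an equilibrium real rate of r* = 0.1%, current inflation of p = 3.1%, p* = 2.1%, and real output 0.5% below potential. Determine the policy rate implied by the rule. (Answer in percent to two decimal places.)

3.45%

Output 0.5% below potential → x = -0.5.
i = 0.1 + 2.1 + 1.5 × (3.1 − 2.1) + 0.5 × (-0.5)
   = 0.1 + 2.1 + 1.5 − 0.25 = 3.45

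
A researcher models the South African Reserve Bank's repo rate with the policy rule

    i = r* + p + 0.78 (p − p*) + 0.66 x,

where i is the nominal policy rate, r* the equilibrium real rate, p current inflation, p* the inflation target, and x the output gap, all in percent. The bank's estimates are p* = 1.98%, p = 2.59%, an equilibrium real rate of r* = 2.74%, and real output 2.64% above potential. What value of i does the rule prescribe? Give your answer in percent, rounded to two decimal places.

Output 2.64% above potential → x = 2.64.
i = 2.74 + 2.59 + 0.78 × (2.59 − 1.98) + 0.66 × 2.64
   = 2.74 + 2.59 + 0.4758 + 1.7424 = 7.55

7.55%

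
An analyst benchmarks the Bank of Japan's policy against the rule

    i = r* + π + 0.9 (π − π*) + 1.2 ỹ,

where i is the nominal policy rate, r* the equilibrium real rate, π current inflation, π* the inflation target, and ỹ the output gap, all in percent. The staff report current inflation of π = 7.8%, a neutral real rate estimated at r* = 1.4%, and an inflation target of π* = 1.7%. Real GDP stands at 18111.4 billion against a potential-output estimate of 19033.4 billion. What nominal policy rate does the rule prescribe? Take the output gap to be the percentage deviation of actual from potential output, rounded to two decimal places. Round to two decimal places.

Output gap = 100 × (18111.4 − 19033.4) / 19033.4 = -4.84%.
i = 1.40 + 7.80 + 0.9 × (7.80 − 1.70) + 1.2 × (-4.84)
   = 1.40 + 7.8 + 5.49 − 5.808 = 8.88

8.88%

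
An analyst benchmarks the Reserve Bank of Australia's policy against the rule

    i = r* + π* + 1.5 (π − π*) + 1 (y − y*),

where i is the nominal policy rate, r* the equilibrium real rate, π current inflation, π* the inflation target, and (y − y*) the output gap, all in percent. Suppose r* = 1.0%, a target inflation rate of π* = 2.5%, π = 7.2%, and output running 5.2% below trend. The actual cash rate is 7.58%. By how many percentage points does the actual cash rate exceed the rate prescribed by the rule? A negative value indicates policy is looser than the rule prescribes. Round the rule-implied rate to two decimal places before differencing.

2.23 pp

Output 5.2% below potential → (y − y*) = -5.2.
i = 1.0 + 2.5 + 1.5 × (7.2 − 2.5) + 1 × (-5.2)
   = 1.0 + 2.5 + 7.05 − 5.2 = 5.35
Deviation = 7.58 − 5.35 = 2.23 pp.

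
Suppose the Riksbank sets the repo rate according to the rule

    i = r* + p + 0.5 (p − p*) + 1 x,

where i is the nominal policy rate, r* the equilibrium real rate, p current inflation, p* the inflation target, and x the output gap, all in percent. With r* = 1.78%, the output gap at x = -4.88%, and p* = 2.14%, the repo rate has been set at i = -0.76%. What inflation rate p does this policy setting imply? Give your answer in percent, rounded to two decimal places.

2.27%

Collecting p: i = r* + (1 + 0.5) p − 0.5 p* + 1 x
1.5 p = -0.76 − 1.78 + 0.5 × 2.14 − 1 × (-4.88) = 3.41
p = 3.41 / 1.5 = 2.27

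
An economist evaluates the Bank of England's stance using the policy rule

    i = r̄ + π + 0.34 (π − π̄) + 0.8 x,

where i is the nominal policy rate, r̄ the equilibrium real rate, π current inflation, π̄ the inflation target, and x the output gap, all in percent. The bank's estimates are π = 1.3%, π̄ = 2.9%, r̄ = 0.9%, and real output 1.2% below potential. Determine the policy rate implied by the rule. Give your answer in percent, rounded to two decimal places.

Output 1.2% below potential → x = -1.2.
i = 0.9 + 1.3 + 0.34 × (1.3 − 2.9) + 0.8 × (-1.2)
   = 0.9 + 1.3 − 0.544 − 0.96 = 0.70

0.70%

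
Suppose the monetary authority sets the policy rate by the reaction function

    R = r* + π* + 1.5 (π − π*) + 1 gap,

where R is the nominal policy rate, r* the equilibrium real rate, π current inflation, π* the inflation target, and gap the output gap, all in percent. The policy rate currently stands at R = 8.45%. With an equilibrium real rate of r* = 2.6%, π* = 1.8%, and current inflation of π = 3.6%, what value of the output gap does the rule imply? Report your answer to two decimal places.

1.35%

1 gap = 8.45 − 2.6 − 1.8 − 1.5 × (3.6 − 1.8) = 1.35
gap = 1.35 / 1 = 1.35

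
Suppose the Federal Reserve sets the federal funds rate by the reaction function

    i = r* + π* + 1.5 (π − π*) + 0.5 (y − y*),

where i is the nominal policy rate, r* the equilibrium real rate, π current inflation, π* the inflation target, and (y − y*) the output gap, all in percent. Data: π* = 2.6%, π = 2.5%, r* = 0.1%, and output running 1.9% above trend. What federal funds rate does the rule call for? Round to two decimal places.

3.50%

Output 1.9% above potential → (y − y*) = 1.9.
i = 0.1 + 2.6 + 1.5 × (2.5 − 2.6) + 0.5 × 1.9
   = 0.1 + 2.6 − 0.15 + 0.95 = 3.50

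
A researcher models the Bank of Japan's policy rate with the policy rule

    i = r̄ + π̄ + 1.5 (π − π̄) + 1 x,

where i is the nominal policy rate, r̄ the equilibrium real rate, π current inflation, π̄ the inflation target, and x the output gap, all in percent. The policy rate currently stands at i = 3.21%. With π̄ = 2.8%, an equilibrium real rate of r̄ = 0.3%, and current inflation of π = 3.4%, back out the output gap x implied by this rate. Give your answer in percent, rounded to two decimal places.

1 x = 3.21 − 0.3 − 2.8 − 1.5 × (3.4 − 2.8) = -0.79
x = -0.79 / 1 = -0.79

-0.79%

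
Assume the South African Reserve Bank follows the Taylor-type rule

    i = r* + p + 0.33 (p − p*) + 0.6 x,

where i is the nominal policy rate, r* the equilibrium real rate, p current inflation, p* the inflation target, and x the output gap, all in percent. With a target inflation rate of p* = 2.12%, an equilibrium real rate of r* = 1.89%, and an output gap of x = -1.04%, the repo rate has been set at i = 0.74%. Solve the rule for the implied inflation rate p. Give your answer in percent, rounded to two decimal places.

Collecting p: i = r* + (1 + 0.33) p − 0.33 p* + 0.6 x
1.33 p = 0.74 − 1.89 + 0.33 × 2.12 − 0.6 × (-1.04) = 0.1736
p = 0.1736 / 1.33 = 0.13

0.13%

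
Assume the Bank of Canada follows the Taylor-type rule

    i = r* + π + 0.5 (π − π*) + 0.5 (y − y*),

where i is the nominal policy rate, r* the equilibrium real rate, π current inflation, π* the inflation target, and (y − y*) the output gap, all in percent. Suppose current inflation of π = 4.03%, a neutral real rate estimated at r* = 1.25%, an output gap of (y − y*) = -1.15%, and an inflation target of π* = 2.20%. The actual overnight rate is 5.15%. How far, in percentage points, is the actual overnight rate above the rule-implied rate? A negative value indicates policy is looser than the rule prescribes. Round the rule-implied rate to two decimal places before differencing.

-0.47 pp

i = 1.25 + 4.03 + 0.5 × (4.03 − 2.20) + 0.5 × (-1.15)
   = 1.25 + 4.03 + 0.915 − 0.575 = 5.62
Deviation = 5.15 − 5.62 = -0.47 pp.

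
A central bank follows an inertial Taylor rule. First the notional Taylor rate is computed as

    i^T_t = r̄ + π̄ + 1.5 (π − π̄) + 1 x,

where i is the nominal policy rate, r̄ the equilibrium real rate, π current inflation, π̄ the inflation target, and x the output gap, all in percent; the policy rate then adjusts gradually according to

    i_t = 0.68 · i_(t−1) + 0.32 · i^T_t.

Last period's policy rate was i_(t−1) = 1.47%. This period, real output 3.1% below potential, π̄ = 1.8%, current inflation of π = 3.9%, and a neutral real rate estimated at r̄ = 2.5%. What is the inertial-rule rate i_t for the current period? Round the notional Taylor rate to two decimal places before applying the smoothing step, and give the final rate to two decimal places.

Output 3.1% below potential → x = -3.1.
i^T_t = 2.5 + 1.8 + 1.5 × (3.9 − 1.8) + 1 × (-3.1)
   = 2.5 + 1.8 + 3.15 − 3.1 = 4.35
i_t = 0.68 × 1.47 + 0.32 × 4.35 = 0.9996 + 1.392 = 2.39

2.39%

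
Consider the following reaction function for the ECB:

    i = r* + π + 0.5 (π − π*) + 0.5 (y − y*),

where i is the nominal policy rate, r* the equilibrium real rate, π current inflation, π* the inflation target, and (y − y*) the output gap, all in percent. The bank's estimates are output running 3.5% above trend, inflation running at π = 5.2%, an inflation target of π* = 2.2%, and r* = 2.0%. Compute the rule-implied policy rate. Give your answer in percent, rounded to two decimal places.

10.45%

Output 3.5% above potential → (y − y*) = 3.5.
i = 2.0 + 5.2 + 0.5 × (5.2 − 2.2) + 0.5 × 3.5
   = 2.0 + 5.2 + 1.5 + 1.75 = 10.45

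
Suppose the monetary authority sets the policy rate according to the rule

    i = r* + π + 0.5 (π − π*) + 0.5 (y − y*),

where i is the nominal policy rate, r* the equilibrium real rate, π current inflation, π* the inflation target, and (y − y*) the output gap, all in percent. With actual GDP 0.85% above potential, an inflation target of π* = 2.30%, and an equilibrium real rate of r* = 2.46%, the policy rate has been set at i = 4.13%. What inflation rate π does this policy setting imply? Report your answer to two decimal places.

1.60%

Output 0.85% above potential → (y − y*) = 0.85.
Collecting π: i = r* + (1 + 0.5) π − 0.5 π* + 0.5 (y − y*)
1.5 π = 4.13 − 2.46 + 0.5 × 2.30 − 0.5 × 0.85 = 2.395
π = 2.395 / 1.5 = 1.60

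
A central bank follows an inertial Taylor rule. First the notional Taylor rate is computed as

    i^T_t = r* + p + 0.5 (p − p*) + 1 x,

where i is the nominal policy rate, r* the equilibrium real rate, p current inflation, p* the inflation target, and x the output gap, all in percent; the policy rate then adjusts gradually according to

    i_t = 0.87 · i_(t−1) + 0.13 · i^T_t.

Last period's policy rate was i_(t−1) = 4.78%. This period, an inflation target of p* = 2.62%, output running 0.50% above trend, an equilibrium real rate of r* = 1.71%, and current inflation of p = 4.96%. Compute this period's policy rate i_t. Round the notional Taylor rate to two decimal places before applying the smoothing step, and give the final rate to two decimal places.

5.24%

Output 0.50% above potential → x = 0.50.
i^T_t = 1.71 + 4.96 + 0.5 × (4.96 − 2.62) + 1 × 0.50
   = 1.71 + 4.96 + 1.17 + 0.5 = 8.34
i_t = 0.87 × 4.78 + 0.13 × 8.34 = 4.1586 + 1.0842 = 5.24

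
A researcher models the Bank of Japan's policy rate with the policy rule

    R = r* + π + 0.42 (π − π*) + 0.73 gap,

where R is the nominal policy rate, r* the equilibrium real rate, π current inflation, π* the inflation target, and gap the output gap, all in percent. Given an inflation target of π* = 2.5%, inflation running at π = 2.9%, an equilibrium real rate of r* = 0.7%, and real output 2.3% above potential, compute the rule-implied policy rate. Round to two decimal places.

Output 2.3% above potential → gap = 2.3.
R = 0.7 + 2.9 + 0.42 × (2.9 − 2.5) + 0.73 × 2.3
   = 0.7 + 2.9 + 0.168 + 1.679 = 5.45

5.45%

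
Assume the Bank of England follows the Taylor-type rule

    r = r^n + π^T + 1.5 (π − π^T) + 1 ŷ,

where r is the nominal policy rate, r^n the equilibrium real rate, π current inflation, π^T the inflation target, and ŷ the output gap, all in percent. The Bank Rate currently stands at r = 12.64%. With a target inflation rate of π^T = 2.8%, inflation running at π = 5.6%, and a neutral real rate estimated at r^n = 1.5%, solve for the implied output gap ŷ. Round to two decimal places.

4.14%

1 ŷ = 12.64 − 1.5 − 2.8 − 1.5 × (5.6 − 2.8) = 4.14
ŷ = 4.14 / 1 = 4.14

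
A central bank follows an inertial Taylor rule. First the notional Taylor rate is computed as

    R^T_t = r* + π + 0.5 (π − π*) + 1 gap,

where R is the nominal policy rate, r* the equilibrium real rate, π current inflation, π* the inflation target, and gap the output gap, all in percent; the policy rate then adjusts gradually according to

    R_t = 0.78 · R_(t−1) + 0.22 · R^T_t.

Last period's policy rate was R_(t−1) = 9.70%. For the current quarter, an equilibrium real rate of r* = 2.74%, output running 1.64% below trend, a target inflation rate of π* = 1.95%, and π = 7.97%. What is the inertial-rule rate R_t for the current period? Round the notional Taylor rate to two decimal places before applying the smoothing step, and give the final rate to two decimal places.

Output 1.64% below potential → gap = -1.64.
R^T_t = 2.74 + 7.97 + 0.5 × (7.97 − 1.95) + 1 × (-1.64)
   = 2.74 + 7.97 + 3.01 − 1.64 = 12.08
R_t = 0.78 × 9.70 + 0.22 × 12.08 = 7.566 + 2.6576 = 10.22

10.22%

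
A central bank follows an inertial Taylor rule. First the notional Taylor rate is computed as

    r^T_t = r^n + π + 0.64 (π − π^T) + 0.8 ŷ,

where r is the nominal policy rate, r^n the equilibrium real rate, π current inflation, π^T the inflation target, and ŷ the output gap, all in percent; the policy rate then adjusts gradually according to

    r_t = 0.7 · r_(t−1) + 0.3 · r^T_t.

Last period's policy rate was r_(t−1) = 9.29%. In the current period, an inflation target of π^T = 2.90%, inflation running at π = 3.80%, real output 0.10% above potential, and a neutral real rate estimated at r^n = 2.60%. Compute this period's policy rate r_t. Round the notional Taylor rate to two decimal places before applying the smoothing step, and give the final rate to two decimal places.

Output 0.10% above potential → ŷ = 0.10.
r^T_t = 2.60 + 3.80 + 0.64 × (3.80 − 2.90) + 0.8 × 0.10
   = 2.60 + 3.8 + 0.576 + 0.08 = 7.06
r_t = 0.7 × 9.29 + 0.3 × 7.06 = 6.503 + 2.118 = 8.62

8.62%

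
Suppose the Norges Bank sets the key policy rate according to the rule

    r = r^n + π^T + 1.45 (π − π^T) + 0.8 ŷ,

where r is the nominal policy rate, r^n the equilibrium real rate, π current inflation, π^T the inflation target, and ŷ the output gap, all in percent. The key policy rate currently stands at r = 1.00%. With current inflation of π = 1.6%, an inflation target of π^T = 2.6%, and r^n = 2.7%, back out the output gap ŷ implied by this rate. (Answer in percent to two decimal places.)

0.8 ŷ = 1.00 − 2.7 − 2.6 − 1.45 × (1.6 − 2.6) = -2.85
ŷ = -2.85 / 0.8 = -3.56

-3.56%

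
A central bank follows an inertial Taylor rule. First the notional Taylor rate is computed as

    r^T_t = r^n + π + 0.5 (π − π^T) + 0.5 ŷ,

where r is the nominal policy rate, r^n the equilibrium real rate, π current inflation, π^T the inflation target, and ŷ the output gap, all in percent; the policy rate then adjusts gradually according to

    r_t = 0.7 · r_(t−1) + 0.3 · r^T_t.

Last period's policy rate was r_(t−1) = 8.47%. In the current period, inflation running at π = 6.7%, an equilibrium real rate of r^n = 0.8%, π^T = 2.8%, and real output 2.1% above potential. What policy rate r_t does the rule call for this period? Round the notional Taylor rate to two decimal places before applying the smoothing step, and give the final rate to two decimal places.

9.08%

Output 2.1% above potential → ŷ = 2.1.
r^T_t = 0.8 + 6.7 + 0.5 × (6.7 − 2.8) + 0.5 × 2.1
   = 0.8 + 6.7 + 1.95 + 1.05 = 10.50
r_t = 0.7 × 8.47 + 0.3 × 10.50 = 5.929 + 3.15 = 9.08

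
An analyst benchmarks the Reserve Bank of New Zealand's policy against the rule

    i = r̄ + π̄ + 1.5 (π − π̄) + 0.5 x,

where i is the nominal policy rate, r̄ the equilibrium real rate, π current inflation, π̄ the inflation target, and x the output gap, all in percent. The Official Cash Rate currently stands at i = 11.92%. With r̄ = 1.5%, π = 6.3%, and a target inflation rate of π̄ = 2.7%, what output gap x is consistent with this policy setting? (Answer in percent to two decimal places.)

4.64%

0.5 x = 11.92 − 1.5 − 2.7 − 1.5 × (6.3 − 2.7) = 2.32
x = 2.32 / 0.5 = 4.64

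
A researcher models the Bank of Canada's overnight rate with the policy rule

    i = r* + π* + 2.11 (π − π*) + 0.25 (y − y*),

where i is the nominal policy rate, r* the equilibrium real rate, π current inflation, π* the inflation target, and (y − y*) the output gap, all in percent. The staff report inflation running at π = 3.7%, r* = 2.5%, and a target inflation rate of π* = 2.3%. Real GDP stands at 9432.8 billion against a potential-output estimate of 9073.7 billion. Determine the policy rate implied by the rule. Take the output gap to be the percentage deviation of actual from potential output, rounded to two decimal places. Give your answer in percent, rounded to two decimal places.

8.74%

Output gap = 100 × (9432.8 − 9073.7) / 9073.7 = 3.96%.
i = 2.50 + 2.30 + 2.11 × (3.70 − 2.30) + 0.25 × 3.96
   = 2.50 + 2.3 + 2.954 + 0.99 = 8.74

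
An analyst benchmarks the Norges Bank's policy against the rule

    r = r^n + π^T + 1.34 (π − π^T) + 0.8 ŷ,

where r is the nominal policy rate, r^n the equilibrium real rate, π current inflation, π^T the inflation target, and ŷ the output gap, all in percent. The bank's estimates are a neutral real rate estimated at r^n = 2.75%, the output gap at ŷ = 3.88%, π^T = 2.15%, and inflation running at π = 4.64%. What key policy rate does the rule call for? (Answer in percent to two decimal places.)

r = 2.75 + 2.15 + 1.34 × (4.64 − 2.15) + 0.8 × 3.88
   = 2.75 + 2.15 + 3.3366 + 3.104 = 11.34

11.34%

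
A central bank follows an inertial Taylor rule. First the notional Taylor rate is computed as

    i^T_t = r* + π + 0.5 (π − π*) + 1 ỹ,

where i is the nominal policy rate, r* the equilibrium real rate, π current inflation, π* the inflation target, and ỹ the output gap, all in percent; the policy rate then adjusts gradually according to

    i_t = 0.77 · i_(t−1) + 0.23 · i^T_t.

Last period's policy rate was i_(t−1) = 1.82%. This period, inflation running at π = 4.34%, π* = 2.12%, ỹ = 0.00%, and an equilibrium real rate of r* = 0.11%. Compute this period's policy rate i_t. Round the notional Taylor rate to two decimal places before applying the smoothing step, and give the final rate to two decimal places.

2.68%

i^T_t = 0.11 + 4.34 + 0.5 × (4.34 − 2.12) + 1 × 0.00
   = 0.11 + 4.34 + 1.11 + 0 = 5.56
i_t = 0.77 × 1.82 + 0.23 × 5.56 = 1.4014 + 1.2788 = 2.68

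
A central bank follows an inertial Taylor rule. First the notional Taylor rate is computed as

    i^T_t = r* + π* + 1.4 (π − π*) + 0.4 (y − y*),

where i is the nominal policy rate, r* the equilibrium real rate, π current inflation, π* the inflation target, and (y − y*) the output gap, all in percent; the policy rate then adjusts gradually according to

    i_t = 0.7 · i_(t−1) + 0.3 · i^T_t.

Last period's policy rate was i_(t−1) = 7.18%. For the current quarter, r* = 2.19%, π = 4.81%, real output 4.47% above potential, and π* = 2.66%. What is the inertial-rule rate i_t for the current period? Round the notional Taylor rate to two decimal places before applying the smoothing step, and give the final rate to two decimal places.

7.92%

Output 4.47% above potential → (y − y*) = 4.47.
i^T_t = 2.19 + 2.66 + 1.4 × (4.81 − 2.66) + 0.4 × 4.47
   = 2.19 + 2.66 + 3.01 + 1.788 = 9.65
i_t = 0.7 × 7.18 + 0.3 × 9.65 = 5.026 + 2.895 = 7.92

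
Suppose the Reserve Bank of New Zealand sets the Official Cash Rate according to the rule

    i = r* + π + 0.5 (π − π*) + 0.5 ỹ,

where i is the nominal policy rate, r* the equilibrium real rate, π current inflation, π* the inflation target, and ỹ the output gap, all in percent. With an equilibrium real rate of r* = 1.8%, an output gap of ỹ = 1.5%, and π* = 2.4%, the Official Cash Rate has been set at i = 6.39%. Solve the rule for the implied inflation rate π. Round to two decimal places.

Collecting π: i = r* + (1 + 0.5) π − 0.5 π* + 0.5 ỹ
1.5 π = 6.39 − 1.8 + 0.5 × 2.4 − 0.5 × 1.5 = 5.04
π = 5.04 / 1.5 = 3.36

3.36%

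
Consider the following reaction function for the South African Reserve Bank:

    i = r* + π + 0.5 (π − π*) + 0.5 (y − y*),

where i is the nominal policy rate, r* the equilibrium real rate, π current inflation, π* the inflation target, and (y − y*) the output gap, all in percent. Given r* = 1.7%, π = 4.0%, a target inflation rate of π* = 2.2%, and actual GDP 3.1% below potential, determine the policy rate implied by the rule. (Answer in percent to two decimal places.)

5.05%

Output 3.1% below potential → (y − y*) = -3.1.
i = 1.7 + 4.0 + 0.5 × (4.0 − 2.2) + 0.5 × (-3.1)
   = 1.7 + 4 + 0.9 − 1.55 = 5.05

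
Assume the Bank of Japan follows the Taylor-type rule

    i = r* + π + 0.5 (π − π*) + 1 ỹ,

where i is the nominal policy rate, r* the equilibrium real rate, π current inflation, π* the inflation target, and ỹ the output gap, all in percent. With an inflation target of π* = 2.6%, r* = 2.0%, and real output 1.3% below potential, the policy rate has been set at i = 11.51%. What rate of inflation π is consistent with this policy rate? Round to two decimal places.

Output 1.3% below potential → ỹ = -1.3.
Collecting π: i = r* + (1 + 0.5) π − 0.5 π* + 1 ỹ
1.5 π = 11.51 − 2.0 + 0.5 × 2.6 − 1 × (-1.3) = 12.11
π = 12.11 / 1.5 = 8.07

8.07%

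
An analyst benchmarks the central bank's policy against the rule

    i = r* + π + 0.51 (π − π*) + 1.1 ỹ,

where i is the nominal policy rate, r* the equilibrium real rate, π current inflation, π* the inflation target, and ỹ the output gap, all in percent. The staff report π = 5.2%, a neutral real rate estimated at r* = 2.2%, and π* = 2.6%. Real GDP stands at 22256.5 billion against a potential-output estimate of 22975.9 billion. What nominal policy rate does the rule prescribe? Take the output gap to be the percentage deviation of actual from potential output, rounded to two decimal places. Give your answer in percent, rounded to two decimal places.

5.28%

Output gap = 100 × (22256.5 − 22975.9) / 22975.9 = -3.13%.
i = 2.20 + 5.20 + 0.51 × (5.20 − 2.60) + 1.1 × (-3.13)
   = 2.20 + 5.2 + 1.326 − 3.443 = 5.28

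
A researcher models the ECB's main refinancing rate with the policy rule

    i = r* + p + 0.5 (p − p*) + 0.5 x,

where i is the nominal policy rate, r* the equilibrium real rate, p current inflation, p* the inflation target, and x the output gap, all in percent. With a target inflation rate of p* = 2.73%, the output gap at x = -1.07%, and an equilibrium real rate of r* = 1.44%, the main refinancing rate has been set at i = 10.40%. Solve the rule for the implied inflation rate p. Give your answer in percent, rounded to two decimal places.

Collecting p: i = r* + (1 + 0.5) p − 0.5 p* + 0.5 x
1.5 p = 10.40 − 1.44 + 0.5 × 2.73 − 0.5 × (-1.07) = 10.86
p = 10.86 / 1.5 = 7.24

7.24%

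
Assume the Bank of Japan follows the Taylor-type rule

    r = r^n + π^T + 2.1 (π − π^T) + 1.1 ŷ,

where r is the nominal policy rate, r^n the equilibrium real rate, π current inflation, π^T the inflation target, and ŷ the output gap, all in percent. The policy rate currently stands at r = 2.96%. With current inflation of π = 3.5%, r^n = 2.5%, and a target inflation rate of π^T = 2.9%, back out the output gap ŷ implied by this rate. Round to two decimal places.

-3.36%

1.1 ŷ = 2.96 − 2.5 − 2.9 − 2.1 × (3.5 − 2.9) = -3.7
ŷ = -3.7 / 1.1 = -3.36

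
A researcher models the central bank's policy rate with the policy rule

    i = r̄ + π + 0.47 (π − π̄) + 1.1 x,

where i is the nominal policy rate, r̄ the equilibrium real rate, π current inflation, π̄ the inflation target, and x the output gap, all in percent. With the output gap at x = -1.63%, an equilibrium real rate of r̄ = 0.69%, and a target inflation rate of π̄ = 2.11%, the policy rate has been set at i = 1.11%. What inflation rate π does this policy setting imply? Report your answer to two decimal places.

2.18%

Collecting π: i = r̄ + (1 + 0.47) π − 0.47 π̄ + 1.1 x
1.47 π = 1.11 − 0.69 + 0.47 × 2.11 − 1.1 × (-1.63) = 3.2047
π = 3.2047 / 1.47 = 2.18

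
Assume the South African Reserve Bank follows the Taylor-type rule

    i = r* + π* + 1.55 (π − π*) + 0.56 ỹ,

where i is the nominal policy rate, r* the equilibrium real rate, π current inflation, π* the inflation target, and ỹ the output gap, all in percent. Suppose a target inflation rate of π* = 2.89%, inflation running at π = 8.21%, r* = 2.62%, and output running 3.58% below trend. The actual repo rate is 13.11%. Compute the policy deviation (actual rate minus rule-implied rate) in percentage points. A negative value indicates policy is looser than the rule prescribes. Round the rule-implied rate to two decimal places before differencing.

1.36 pp

Output 3.58% below potential → ỹ = -3.58.
i = 2.62 + 2.89 + 1.55 × (8.21 − 2.89) + 0.56 × (-3.58)
   = 2.62 + 2.89 + 8.246 − 2.0048 = 11.75
Deviation = 13.11 − 11.75 = 1.36 pp.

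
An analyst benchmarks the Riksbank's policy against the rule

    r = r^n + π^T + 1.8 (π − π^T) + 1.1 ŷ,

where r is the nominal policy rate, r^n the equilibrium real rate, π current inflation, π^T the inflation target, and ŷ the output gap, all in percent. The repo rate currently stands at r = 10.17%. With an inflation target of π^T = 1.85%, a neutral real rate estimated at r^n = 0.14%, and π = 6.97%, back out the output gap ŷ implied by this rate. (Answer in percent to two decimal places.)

1.1 ŷ = 10.17 − 0.14 − 1.85 − 1.8 × (6.97 − 1.85) = -1.036
ŷ = -1.036 / 1.1 = -0.94

-0.94%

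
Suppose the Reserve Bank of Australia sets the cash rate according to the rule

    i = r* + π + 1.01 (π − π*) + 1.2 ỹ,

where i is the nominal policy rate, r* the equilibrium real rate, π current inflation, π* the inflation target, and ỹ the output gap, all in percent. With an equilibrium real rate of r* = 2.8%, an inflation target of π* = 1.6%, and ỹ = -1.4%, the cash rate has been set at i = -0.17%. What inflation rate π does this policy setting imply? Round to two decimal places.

Collecting π: i = r* + (1 + 1.01) π − 1.01 π* + 1.2 ỹ
2.01 π = -0.17 − 2.8 + 1.01 × 1.6 − 1.2 × (-1.4) = 0.326
π = 0.326 / 2.01 = 0.16

0.16%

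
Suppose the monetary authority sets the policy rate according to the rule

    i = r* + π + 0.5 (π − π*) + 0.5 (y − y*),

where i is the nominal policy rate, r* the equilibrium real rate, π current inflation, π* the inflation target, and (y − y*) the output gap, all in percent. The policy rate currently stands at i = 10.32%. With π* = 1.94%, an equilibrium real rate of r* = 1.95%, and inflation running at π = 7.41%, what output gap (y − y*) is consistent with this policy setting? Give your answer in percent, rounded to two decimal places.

-3.55%

0.5 (y − y*) = 10.32 − 1.95 − 7.41 − 0.5 × (7.41 − 1.94) = -1.775
(y − y*) = -1.775 / 0.5 = -3.55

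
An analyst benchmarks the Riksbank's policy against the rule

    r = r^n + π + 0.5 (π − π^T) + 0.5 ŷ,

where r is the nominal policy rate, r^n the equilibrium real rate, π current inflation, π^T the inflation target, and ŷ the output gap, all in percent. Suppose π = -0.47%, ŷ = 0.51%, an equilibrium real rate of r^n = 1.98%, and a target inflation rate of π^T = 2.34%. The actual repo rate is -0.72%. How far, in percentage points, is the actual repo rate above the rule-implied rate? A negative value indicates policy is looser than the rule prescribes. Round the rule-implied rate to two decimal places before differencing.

-1.08 pp

r = 1.98 + (-0.47) + 0.5 × (-0.47 − 2.34) + 0.5 × 0.51
   = 1.98 − 0.47 − 1.405 + 0.255 = 0.36
Deviation = -0.72 − 0.36 = -1.08 pp.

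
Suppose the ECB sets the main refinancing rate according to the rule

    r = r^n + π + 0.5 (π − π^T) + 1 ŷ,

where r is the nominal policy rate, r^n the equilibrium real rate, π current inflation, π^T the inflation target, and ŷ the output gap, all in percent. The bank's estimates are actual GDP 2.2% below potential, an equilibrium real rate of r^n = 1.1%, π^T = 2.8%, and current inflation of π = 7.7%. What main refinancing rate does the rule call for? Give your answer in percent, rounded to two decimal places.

Output 2.2% below potential → ŷ = -2.2.
r = 1.1 + 7.7 + 0.5 × (7.7 − 2.8) + 1 × (-2.2)
   = 1.1 + 7.7 + 2.45 − 2.2 = 9.05

9.05%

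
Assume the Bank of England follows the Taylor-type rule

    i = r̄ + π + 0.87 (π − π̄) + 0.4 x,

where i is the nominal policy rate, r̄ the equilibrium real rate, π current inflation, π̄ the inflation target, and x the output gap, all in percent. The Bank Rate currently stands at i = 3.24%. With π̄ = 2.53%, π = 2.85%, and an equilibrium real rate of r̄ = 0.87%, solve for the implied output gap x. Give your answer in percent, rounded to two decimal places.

0.4 x = 3.24 − 0.87 − 2.85 − 0.87 × (2.85 − 2.53) = -0.7584
x = -0.7584 / 0.4 = -1.90

-1.90%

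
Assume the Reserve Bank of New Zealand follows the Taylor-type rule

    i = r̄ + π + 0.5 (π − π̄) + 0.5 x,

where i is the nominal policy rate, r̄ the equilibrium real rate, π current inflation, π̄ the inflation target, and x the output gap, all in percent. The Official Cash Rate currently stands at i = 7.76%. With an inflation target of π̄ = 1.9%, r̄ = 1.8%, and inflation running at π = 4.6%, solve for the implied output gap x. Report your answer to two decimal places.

0.5 x = 7.76 − 1.8 − 4.6 − 0.5 × (4.6 − 1.9) = 0.01
x = 0.01 / 0.5 = 0.02

0.02%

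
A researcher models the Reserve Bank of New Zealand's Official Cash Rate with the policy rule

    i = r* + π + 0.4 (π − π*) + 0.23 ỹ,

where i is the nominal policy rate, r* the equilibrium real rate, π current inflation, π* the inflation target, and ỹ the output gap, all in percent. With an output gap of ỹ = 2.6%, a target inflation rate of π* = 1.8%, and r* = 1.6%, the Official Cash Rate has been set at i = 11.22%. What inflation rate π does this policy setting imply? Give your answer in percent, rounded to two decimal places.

6.96%

Collecting π: i = r* + (1 + 0.4) π − 0.4 π* + 0.23 ỹ
1.4 π = 11.22 − 1.6 + 0.4 × 1.8 − 0.23 × 2.6 = 9.742
π = 9.742 / 1.4 = 6.96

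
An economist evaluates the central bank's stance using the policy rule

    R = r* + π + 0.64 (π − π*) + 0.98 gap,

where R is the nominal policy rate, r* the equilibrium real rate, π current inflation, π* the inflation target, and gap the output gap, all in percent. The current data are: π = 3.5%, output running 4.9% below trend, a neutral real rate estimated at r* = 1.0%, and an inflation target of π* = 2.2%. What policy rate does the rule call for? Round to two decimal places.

0.53%

Output 4.9% below potential → gap = -4.9.
R = 1.0 + 3.5 + 0.64 × (3.5 − 2.2) + 0.98 × (-4.9)
   = 1.0 + 3.5 + 0.832 − 4.802 = 0.53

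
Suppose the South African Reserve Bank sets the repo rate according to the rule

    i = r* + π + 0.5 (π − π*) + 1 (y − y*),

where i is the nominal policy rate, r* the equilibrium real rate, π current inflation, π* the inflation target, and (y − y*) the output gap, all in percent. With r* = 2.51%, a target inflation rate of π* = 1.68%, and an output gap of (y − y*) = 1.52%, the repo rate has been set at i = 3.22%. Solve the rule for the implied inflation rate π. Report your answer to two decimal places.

0.02%

Collecting π: i = r* + (1 + 0.5) π − 0.5 π* + 1 (y − y*)
1.5 π = 3.22 − 2.51 + 0.5 × 1.68 − 1 × 1.52 = 0.03
π = 0.03 / 1.5 = 0.02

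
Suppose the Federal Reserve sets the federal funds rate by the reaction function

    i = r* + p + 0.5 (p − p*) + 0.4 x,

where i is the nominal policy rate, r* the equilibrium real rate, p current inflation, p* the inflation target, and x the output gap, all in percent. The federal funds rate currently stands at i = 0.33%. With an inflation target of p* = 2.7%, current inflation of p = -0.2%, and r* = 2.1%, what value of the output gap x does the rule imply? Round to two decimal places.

-0.30%

0.4 x = 0.33 − 2.1 − (-0.2) − 0.5 × ((-0.2) − 2.7) = -0.12
x = -0.12 / 0.4 = -0.30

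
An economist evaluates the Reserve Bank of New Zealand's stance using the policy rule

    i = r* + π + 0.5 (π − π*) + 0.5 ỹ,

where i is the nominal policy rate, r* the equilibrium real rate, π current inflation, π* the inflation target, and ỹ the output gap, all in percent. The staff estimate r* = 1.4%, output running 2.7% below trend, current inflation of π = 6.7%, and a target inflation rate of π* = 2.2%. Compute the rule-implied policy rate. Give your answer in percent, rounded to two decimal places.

9.00%

Output 2.7% below potential → ỹ = -2.7.
i = 1.4 + 6.7 + 0.5 × (6.7 − 2.2) + 0.5 × (-2.7)
   = 1.4 + 6.7 + 2.25 − 1.35 = 9.00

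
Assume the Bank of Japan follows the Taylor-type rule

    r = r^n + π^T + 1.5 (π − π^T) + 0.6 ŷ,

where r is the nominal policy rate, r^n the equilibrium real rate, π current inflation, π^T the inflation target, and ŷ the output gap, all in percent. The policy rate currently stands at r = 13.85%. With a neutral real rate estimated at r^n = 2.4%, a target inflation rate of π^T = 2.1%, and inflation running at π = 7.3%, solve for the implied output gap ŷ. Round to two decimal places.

0.6 ŷ = 13.85 − 2.4 − 2.1 − 1.5 × (7.3 − 2.1) = 1.55
ŷ = 1.55 / 0.6 = 2.58

2.58%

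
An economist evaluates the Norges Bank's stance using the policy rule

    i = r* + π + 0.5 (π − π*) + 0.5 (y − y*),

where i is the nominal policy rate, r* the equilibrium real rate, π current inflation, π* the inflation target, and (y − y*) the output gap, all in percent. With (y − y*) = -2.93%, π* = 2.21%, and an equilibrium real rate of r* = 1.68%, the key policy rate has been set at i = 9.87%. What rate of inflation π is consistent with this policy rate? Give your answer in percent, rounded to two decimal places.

Collecting π: i = r* + (1 + 0.5) π − 0.5 π* + 0.5 (y − y*)
1.5 π = 9.87 − 1.68 + 0.5 × 2.21 − 0.5 × (-2.93) = 10.76
π = 10.76 / 1.5 = 7.17

7.17%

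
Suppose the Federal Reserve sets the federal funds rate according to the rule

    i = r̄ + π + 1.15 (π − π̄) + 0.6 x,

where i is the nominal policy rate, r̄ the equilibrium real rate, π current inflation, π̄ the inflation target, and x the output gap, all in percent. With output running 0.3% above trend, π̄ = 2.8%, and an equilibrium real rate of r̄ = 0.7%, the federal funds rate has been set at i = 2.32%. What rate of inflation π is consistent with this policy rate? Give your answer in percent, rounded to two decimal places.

Output 0.3% above potential → x = 0.3.
Collecting π: i = r̄ + (1 + 1.15) π − 1.15 π̄ + 0.6 x
2.15 π = 2.32 − 0.7 + 1.15 × 2.8 − 0.6 × 0.3 = 4.66
π = 4.66 / 2.15 = 2.17

2.17%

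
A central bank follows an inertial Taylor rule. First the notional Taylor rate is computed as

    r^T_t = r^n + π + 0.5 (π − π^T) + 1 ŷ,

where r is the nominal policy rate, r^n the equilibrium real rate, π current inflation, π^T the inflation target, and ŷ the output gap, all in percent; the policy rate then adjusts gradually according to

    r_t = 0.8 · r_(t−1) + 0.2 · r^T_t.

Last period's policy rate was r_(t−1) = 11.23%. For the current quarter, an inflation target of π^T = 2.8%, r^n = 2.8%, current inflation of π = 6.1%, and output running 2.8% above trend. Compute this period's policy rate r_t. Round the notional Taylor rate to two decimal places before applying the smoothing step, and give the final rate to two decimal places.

11.65%

Output 2.8% above potential → ŷ = 2.8.
r^T_t = 2.8 + 6.1 + 0.5 × (6.1 − 2.8) + 1 × 2.8
   = 2.8 + 6.1 + 1.65 + 2.8 = 13.35
r_t = 0.8 × 11.23 + 0.2 × 13.35 = 8.984 + 2.67 = 11.65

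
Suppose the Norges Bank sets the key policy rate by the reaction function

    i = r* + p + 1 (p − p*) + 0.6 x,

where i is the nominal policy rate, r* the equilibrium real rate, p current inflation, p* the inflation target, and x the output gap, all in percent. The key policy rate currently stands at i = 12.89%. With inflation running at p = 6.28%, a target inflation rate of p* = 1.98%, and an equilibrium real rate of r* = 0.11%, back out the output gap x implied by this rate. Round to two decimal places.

3.67%

0.6 x = 12.89 − 0.11 − 6.28 − 1 × (6.28 − 1.98) = 2.2
x = 2.2 / 0.6 = 3.67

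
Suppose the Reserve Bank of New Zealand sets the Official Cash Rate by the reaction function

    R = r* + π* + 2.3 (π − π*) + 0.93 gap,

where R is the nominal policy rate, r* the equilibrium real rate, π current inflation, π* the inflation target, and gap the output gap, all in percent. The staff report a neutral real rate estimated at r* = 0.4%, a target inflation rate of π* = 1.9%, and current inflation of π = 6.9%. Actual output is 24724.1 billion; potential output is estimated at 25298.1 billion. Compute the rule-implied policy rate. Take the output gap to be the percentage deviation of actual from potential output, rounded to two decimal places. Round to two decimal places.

Output gap = 100 × (24724.1 − 25298.1) / 25298.1 = -2.27%.
R = 0.40 + 1.90 + 2.3 × (6.90 − 1.90) + 0.93 × (-2.27)
   = 0.40 + 1.9 + 11.5 − 2.1111 = 11.69

11.69%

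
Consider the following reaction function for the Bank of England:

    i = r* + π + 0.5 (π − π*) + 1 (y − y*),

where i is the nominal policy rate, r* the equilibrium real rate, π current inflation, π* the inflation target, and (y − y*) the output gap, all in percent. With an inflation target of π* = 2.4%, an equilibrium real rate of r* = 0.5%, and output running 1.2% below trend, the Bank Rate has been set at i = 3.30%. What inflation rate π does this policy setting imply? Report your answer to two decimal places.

Output 1.2% below potential → (y − y*) = -1.2.
Collecting π: i = r* + (1 + 0.5) π − 0.5 π* + 1 (y − y*)
1.5 π = 3.30 − 0.5 + 0.5 × 2.4 − 1 × (-1.2) = 5.2
π = 5.2 / 1.5 = 3.47

3.47%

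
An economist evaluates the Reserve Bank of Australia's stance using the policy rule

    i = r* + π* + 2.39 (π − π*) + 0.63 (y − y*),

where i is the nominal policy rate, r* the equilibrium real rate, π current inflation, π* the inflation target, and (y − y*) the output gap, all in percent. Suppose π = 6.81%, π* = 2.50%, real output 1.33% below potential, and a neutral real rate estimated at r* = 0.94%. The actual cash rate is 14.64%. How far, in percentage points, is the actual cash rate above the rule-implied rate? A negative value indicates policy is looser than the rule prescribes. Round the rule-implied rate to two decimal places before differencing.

1.74 pp

Output 1.33% below potential → (y − y*) = -1.33.
i = 0.94 + 2.50 + 2.39 × (6.81 − 2.50) + 0.63 × (-1.33)
   = 0.94 + 2.5 + 10.3009 − 0.8379 = 12.90
Deviation = 14.64 − 12.90 = 1.74 pp.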